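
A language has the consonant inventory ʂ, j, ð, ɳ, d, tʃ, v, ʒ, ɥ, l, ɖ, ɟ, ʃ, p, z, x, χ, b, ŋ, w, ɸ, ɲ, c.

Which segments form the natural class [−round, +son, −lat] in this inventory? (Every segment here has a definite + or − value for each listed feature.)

Eliminate segments failing any feature: /ʂ, ð, d, tʃ, v, ʒ, ɖ, ɟ, ʃ, p, z, x, χ, b, ɸ, c/ are [−sonorant]; /ɥ, w/ are [+round]; /l/ is [+lateral]. The remaining /j, ɳ, ŋ, ɲ/ satisfy [−round], [+sonorant], [−lateral].

j, ɳ, ŋ, ɲ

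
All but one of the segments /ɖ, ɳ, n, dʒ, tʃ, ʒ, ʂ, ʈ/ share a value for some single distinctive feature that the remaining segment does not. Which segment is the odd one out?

/dʒ, tʃ, ʂ, ɳ, ɖ, ʈ, ʒ/ are all [-anterior], but /n/ (alveolar nasal) is [+anterior]. No other single segment can be removed to leave a set sharing one feature value that the removed segment lacks, so /n/ is the odd one out.

n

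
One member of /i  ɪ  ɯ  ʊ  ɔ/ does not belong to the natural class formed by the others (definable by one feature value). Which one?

ɔ

/ʊ, ɯ, ɪ, i/ are all [+high], but /ɔ/ (mid back rounded lax vowel) is [-high]. No other single segment can be removed to leave a set sharing one feature value that the removed segment lacks, so /ɔ/ is the odd one out.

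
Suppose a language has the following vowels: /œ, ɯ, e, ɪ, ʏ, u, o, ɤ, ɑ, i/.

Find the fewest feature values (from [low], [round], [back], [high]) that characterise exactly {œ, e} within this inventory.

[−high, −back]

Every target segment is [−high], [−back]; each remaining inventory member fails at least one of these. Each conjunct is needed — [−back] alone would also admit /ɪ, ʏ, i/; [−high] alone would also admit /o, ɤ, ɑ/ — and no other single listed feature has exactly this extension, so two is the minimum.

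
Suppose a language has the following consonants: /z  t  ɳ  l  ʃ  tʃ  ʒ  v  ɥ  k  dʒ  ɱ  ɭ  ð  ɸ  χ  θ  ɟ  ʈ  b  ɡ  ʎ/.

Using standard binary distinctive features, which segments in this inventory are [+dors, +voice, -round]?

ɟ, ɡ, ʎ

Checking each segment against [+dorsal], [+voice], [-round]: /ɟ/ (voiced palatal stop), /ɡ/ (voiced velar stop), /ʎ/ (palatal lateral approximant) satisfy every feature; every other segment in the inventory fails at least one.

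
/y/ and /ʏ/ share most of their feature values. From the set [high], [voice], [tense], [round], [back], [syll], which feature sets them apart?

[tense]

/y/ is the high front rounded tense vowel and /ʏ/ is the high front rounded lax vowel. Both are [+high], [+voice], [+round], [−back], [+syllabic]. /y/ is [+tense] while /ʏ/ is [−tense], so the distinguishing feature is [tense].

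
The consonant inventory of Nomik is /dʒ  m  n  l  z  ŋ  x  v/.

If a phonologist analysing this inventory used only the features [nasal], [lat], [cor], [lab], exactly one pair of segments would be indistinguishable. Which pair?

dʒ, z

/dʒ/ (voiced postalveolar affricate) and /z/ (voiced alveolar fricative) are both [-nasal], [-lateral], [+coronal], [-labial], so none of the listed features separates them. (They do differ in [continuant], [anterior] and [distributed], which are not among the given features.) Every other pair in the inventory differs on at least one listed feature.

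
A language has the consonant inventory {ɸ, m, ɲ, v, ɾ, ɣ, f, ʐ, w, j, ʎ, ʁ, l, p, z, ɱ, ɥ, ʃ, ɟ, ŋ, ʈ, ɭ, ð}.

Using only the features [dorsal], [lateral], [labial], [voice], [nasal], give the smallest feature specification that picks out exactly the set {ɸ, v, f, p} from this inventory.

[-nasal, +labial, -dorsal]

Every target segment is [-nasal], [+labial], [-dorsal]; each remaining inventory member fails at least one of these. Each conjunct is needed — [+labial, -dorsal] alone would also admit /m, ɱ/; [-nasal, -dorsal] alone would also admit /ɾ, ʐ, l, z, …/; [-nasal, +labial] alone would also admit /w, ɥ/ — and no other combination of two listed features has exactly this extension, so three is the minimum.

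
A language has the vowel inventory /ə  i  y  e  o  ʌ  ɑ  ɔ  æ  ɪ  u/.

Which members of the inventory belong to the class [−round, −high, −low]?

Checking each segment against [−round], [−high], [−low]: /ə/ (mid central vowel (schwa)), /e/ (mid front unrounded tense vowel), /ʌ/ (mid back unrounded lax vowel) satisfy every feature; every other segment in the inventory fails at least one.

ə, e, ʌ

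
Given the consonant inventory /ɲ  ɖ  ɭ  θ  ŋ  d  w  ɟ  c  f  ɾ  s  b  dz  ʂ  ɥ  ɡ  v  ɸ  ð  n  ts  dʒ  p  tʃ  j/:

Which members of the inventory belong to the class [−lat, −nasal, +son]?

Among the inventory, the [−lateral] segments are /ɲ, ɖ, θ, ŋ, d, w, ɟ, c, f, ɾ, s, b, dz, ʂ, ɥ, ɡ, v, ɸ, ð, n, ts, dʒ, p, tʃ, j/.
Among these, [−nasal] gives /ɖ, θ, d, w, ɟ, c, f, ɾ, s, b, dz, ʂ, ɥ, ɡ, v, ɸ, ð, ts, dʒ, p, tʃ, j/.
Among these, [+sonorant] leaves /w, ɾ, ɥ, j/.

w, ɾ, ɥ, j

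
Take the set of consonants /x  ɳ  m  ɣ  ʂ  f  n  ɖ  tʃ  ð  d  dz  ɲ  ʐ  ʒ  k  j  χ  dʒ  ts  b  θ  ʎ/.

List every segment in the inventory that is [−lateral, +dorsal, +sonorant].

Eliminate segments failing any feature: /x, ɣ, k, χ/ are [−sonorant]; /ɳ, m, ʂ, f, n, ɖ, tʃ, ð, d, dz, ʐ, ʒ, dʒ, ts, b, θ/ are [−dorsal]; /ʎ/ is [+lateral]. The remaining /ɲ, j/ satisfy [−lateral], [+dorsal], [+sonorant].

ɲ, j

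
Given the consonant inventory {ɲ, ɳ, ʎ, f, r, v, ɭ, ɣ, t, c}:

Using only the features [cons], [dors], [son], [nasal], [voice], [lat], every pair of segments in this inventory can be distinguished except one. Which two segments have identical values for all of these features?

On the given features, /t/ and /f/ have an identical profile: [+consonantal], [−dorsal], [−sonorant], [−nasal], [−voice], [−lateral]. No other two segments in the inventory coincide on all 6 features. (They do differ in [continuant], [labial] and [coronal], which are not among the given features.)

t, f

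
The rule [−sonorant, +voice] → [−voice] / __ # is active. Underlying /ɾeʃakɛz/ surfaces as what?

The only segment in the rule's environment that also matches [−sonorant, +voice] is /z/. Applying [−voice] turns the voiced alveolar fricative into /s/ (voiceless alveolar fricative), giving [ɾeʃakɛs].

[ɾeʃakɛs]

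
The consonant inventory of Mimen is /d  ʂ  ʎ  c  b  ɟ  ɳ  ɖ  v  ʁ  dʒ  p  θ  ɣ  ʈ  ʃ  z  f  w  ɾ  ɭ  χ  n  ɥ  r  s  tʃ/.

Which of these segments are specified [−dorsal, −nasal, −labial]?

d, ʂ, ɖ, dʒ, θ, ʈ, ʃ, z, ɾ, ɭ, r, s, tʃ

Eliminate segments failing any feature: /ʎ, c, ɟ, ʁ, ɣ, w, χ, ɥ/ are [+dorsal]; /b, v, p, f/ are [+labial]; /ɳ, n/ are [+nasal]. The remaining /d, ʂ, ɖ, dʒ, θ, ʈ, ʃ, z, ɾ, ɭ, r, s, tʃ/ satisfy [−dorsal], [−nasal], [−labial].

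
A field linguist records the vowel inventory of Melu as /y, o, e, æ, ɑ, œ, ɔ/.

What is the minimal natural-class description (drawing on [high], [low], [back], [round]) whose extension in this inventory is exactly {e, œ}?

[−high, −low, −back]

/e, œ/ are all [−high], [−low], [−back], and no other segment in the inventory matches all three values. Dropping any one of them over-generates: [−low, −back] alone would also admit /y/; [−high, −back] alone would also admit /æ/; [−high, −low] alone would also admit /o, ɔ/. No other combination of two listed features picks out exactly this set either, so fewer than three features will not do.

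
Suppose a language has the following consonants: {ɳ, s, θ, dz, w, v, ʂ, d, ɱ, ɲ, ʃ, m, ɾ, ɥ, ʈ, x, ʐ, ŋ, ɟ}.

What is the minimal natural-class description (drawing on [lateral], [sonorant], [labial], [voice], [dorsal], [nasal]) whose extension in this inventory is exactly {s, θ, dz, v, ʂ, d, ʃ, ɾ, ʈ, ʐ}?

The class [−nasal], [−dorsal] has exactly /s, θ, dz, v, ʂ, d, ʃ, ɾ, ʈ, ʐ/ as its extension in this inventory. No smaller conjunction from the listed features achieves this: [−dorsal] alone would also admit /ɳ, ɱ, m/; [−nasal] alone would also admit /w, ɥ, x, ɟ/; and checking the remaining single features turns up none with this extension.

[−nasal, −dorsal]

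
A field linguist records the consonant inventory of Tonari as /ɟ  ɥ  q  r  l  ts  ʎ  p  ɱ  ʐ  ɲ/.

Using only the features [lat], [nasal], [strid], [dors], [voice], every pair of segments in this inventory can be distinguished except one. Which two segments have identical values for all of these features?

ɥ, ɟ

On the given features, /ɥ/ and /ɟ/ have an identical profile: [−lateral], [−nasal], [−strident], [+dorsal], [+voice]. No other two segments in the inventory coincide on all 5 features. (They do differ in [sonorant], [continuant], [labial] and [round], which are not among the given features.)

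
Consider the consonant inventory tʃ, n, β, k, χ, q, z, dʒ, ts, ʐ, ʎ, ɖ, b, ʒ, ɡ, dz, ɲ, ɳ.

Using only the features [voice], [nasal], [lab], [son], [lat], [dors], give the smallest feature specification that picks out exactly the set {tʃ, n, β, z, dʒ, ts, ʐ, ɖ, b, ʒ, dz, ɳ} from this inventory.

/tʃ, n, β, z, dʒ, ts, ʐ, ɖ, b, ʒ, dz, ɳ/ are exactly the [−dorsal] segments in the inventory, so a single feature suffices.

[−dors]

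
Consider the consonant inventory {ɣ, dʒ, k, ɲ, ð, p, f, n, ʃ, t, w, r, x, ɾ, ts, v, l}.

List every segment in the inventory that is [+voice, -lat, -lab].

Checking each segment against [+voice], [-lateral], [-labial]: /ɣ/ (voiced velar fricative), /dʒ/ (voiced postalveolar affricate), /ɲ/ (palatal nasal), /ð/ (voiced dental fricative), /n/ (alveolar nasal), /r/ (alveolar trill), among others, satisfy every feature; every other segment in the inventory fails at least one.

ɣ, dʒ, ɲ, ð, n, r, ɾ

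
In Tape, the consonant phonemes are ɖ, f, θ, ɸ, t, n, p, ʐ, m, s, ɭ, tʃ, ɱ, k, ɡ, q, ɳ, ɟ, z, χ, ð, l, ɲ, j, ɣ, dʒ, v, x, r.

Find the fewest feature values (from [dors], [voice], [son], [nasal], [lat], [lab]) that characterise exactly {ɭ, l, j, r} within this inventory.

The class [+sonorant], [−nasal] has exactly /ɭ, l, j, r/ as its extension in this inventory. No smaller conjunction from the listed features achieves this: [−nasal] alone would also admit /ɖ, f, θ, ɸ, …/; [+sonorant] alone would also admit /n, m, ɱ, ɳ, …/; and checking the remaining single features turns up none with this extension.

[+son, −nasal]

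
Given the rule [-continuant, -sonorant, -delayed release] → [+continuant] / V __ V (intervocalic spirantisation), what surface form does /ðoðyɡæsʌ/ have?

The only segment in the rule's environment that also matches [-continuant, -sonorant, -delayed release] is /ɡ/. Applying [+continuant] turns the voiced velar stop into /ɣ/ (voiced velar fricative), giving [ðoðyɣæsʌ].

[ðoðyɣæsʌ]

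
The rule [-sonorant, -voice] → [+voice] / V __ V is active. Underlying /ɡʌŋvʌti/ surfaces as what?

[ɡʌŋvʌdi]

/t/ satisfies [-sonorant, -voice] and sits in V __ V. The [+voice] counterpart of the voiceless alveolar stop is /d/. Other segments in /ɡʌŋvʌti/ either fail the structural description or are not in the environment, so the surface form is [ɡʌŋvʌdi].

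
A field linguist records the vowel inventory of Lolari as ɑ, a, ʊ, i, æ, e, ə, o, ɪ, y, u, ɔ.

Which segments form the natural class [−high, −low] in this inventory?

e, ə, o, ɔ

Among the inventory, the [−high] segments are /ɑ, a, æ, e, ə, o, ɔ/.
Within that set, [−low] leaves /e, ə, o, ɔ/.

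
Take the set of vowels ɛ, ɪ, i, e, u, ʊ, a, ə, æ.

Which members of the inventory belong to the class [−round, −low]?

ɛ, ɪ, i, e, ə

Among the inventory, the [−round] segments are /ɛ, ɪ, i, e, a, ə, æ/.
Within that set, [−low] leaves /ɛ, ɪ, i, e, ə/.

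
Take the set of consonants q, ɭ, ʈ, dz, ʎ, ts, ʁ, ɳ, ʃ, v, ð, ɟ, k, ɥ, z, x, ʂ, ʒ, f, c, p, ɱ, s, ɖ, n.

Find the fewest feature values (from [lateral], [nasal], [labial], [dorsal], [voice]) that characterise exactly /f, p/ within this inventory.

The class [−voice], [+labial] has exactly /f, p/ as its extension in this inventory. No smaller conjunction from the listed features achieves this: [+labial] alone would also admit /v, ɥ, ɱ/; [−voice] alone would also admit /q, ʈ, ts, ʃ, …/; and checking the remaining single features turns up none with this extension.

[−voice, +labial]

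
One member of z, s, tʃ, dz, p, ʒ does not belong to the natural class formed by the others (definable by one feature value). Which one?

[strident] (equivalently [labial], [coronal]) groups all but one: /s, dz, ʒ, z, tʃ/ share [+strident] while /p/ (voiceless bilabial stop) alone is [−strident]. Removing any other segment would not leave a single-feature class that excludes it.

p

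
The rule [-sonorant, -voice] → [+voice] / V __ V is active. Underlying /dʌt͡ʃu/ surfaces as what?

[dʌd͡ʒu]

/t͡ʃ/ satisfies [-sonorant, -voice] and sits in V __ V. The [+voice] counterpart of the voiceless postalveolar affricate is /d͡ʒ/. Other segments in /dʌt͡ʃu/ either fail the structural description or are not in the environment, so the surface form is [dʌd͡ʒu].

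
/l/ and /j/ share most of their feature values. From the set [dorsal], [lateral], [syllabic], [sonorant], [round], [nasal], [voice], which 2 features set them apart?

[lateral], [dorsal]

/l/ (alveolar lateral approximant) and /j/ (palatal glide) agree on [−syllabic], [+sonorant], [−round], [−nasal], [+voice]. They differ on [lateral] (/l/ [+], /j/ [−]), [dorsal] (/l/ [−], /j/ [+]).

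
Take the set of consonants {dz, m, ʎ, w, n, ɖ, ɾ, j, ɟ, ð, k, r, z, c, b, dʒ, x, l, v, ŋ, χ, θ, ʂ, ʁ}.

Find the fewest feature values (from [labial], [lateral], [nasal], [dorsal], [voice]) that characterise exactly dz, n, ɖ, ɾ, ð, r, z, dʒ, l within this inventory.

[+voice, −labial, −dorsal]

Every target segment is [+voice], [−labial], [−dorsal]; each remaining inventory member fails at least one of these. Each conjunct is needed — [−labial, −dorsal] alone would also admit /θ, ʂ/; [+voice, −dorsal] alone would also admit /m, b, v/; [+voice, −labial] alone would also admit /ʎ, j, ɟ, ŋ, …/ — and no other combination of two listed features has exactly this extension, so three is the minimum.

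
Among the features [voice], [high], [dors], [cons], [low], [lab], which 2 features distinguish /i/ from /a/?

[high], [low]

/i/ (high front unrounded tense vowel) and /a/ (low unrounded vowel) agree on [+voice], [+dorsal], [−consonantal], [−labial]. They differ on [high] (/i/ [+], /a/ [−]), [low] (/i/ [−], /a/ [+]).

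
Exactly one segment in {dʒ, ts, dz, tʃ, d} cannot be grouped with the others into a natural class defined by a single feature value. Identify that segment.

[delayed release] (equivalently [strident]) groups all but one: /tʃ, dz, ts, dʒ/ share [+delayed release] while /d/ (voiced alveolar stop) alone is [-delayed release]. Removing any other segment would not leave a single-feature class that excludes it.

d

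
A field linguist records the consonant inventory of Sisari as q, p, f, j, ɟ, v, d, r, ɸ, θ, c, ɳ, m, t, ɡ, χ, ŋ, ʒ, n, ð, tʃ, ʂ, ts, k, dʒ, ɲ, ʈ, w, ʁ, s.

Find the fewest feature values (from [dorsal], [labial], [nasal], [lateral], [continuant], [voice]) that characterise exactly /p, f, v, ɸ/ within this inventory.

[−nasal, +labial, −dorsal]

/p, f, v, ɸ/ are all [−nasal], [+labial], [−dorsal], and no other segment in the inventory matches all three values. Dropping any one of them over-generates: [+labial, −dorsal] alone would also admit /m/; [−nasal, −dorsal] alone would also admit /d, r, θ, t, …/; [−nasal, +labial] alone would also admit /w/. No other combination of two listed features picks out exactly this set either, so fewer than three features will not do.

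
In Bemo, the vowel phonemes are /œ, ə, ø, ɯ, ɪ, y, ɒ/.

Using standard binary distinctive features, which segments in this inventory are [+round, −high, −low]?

The [+round] segments are /œ, ø, y, ɒ/.
Among these, [−high] gives /œ, ø, ɒ/.
Then [−low] leaves /œ, ø/.

œ, ø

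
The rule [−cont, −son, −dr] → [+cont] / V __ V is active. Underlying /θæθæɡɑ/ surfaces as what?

[θæθæɣɑ]

The only segment in the rule's environment that also matches [−cont, −son, −dr] is /ɡ/. Applying [+continuant] turns the voiced velar stop into /ɣ/ (voiced velar fricative), giving [θæθæɣɑ].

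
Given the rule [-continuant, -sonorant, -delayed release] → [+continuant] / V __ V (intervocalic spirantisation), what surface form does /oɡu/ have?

[oɣu]

The only segment in the rule's environment that also matches [-continuant, -sonorant, -delayed release] is /ɡ/. Applying [+continuant] turns the voiced velar stop into /ɣ/ (voiced velar fricative), giving [oɣu].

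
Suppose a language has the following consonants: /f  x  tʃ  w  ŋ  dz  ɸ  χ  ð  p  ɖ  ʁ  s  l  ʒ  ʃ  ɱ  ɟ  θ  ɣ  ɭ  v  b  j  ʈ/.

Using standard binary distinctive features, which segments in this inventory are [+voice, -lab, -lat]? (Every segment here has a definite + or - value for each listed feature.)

Checking each segment against [+voice], [-labial], [-lateral]: /ŋ/ (velar nasal), /dz/ (voiced alveolar affricate), /ð/ (voiced dental fricative), /ɖ/ (voiced retroflex stop), /ʁ/ (voiced uvular fricative), /ʒ/ (voiced postalveolar fricative), among others, satisfy every feature; every other segment in the inventory fails at least one.

ŋ, dz, ð, ɖ, ʁ, ʒ, ɟ, ɣ, j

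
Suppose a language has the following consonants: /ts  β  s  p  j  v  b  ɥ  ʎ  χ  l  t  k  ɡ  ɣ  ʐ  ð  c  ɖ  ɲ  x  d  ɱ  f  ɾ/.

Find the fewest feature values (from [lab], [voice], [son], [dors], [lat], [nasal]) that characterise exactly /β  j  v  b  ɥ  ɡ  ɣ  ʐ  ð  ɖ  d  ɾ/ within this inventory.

[+voice, −nasal, −lat]

Every target segment is [+voice], [−nasal], [−lateral]; each remaining inventory member fails at least one of these. Each conjunct is needed — [−nasal, −lateral] alone would also admit /ts, s, p, χ, …/; [+voice, −lateral] alone would also admit /ɲ, ɱ/; [+voice, −nasal] alone would also admit /ʎ, l/ — and no other combination of two listed features has exactly this extension, so three is the minimum.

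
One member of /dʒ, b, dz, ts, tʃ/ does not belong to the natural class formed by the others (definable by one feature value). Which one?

/dz, tʃ, ts, dʒ/ are all [+delayed release], but /b/ (voiced bilabial stop) is [−delayed release]. No other single segment can be removed to leave a set sharing one feature value that the removed segment lacks, so /b/ is the odd one out.

b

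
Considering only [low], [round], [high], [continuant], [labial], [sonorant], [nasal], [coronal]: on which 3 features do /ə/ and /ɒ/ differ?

[labial], [round], [low]

/ə/ (mid central vowel (schwa)) and /ɒ/ (low back rounded vowel) agree on [-high], [+continuant], [+sonorant], [-nasal], [-coronal]. They differ on [labial] (/ə/ [-], /ɒ/ [+]), [round] (/ə/ [-], /ɒ/ [+]), [low] (/ə/ [-], /ɒ/ [+]).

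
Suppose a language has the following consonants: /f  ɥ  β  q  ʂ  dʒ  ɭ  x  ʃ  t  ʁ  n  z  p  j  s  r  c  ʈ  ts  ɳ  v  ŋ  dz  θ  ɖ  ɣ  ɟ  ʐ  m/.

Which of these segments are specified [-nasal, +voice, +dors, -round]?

ʁ, j, ɣ, ɟ

Eliminate segments failing any feature: /f, q, ʂ, x, ʃ, t, p, s, c, ʈ, ts, θ/ are [-voice]; /ɥ/ is [+round]; /β, dʒ, ɭ, z, r, v, dz, ɖ, ʐ/ are [-dorsal]; /n, ɳ, ŋ, m/ are [+nasal]. The remaining /ʁ, j, ɣ, ɟ/ satisfy [-nasal], [+voice], [+dorsal], [-round].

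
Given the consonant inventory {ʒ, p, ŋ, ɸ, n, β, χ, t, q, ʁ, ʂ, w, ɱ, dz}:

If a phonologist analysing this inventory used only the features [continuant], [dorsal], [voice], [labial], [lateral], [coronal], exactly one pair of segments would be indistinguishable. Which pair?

dz, n

On the given features, /dz/ and /n/ have an identical profile: [-continuant], [-dorsal], [+voice], [-labial], [-lateral], [+coronal]. No other two segments in the inventory coincide on all 6 features. (They do differ in [sonorant], [nasal] and [strident], which are not among the given features.)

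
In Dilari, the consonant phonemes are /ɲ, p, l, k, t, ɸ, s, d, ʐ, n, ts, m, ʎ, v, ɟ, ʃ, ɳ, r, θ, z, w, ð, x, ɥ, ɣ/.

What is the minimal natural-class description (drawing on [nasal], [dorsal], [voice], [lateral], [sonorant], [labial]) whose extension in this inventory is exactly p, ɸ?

The class [−voice], [+labial] has exactly /p, ɸ/ as its extension in this inventory. No smaller conjunction from the listed features achieves this: [+labial] alone would also admit /m, v, w, ɥ/; [−voice] alone would also admit /k, t, s, ts, …/; and checking the remaining single features turns up none with this extension.

[−voice, +labial]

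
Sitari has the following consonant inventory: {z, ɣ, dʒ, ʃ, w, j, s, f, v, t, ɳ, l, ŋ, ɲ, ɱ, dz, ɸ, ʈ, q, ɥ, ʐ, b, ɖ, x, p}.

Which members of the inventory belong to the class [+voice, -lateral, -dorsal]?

Checking each segment against [+voice], [-lateral], [-dorsal]: /z/ (voiced alveolar fricative), /dʒ/ (voiced postalveolar affricate), /v/ (voiced labiodental fricative), /ɳ/ (retroflex nasal), /ɱ/ (labiodental nasal), /dz/ (voiced alveolar affricate), among others, satisfy every feature; every other segment in the inventory fails at least one.

z, dʒ, v, ɳ, ɱ, dz, ʐ, b, ɖ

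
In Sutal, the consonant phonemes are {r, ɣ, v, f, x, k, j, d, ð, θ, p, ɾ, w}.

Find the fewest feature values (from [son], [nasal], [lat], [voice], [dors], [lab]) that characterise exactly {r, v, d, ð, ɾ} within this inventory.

[+voice, −dors]

/r, v, d, ð, ɾ/ are all [+voice], [−dorsal], and no other segment in the inventory matches both values. Dropping any one of them over-generates: [−dorsal] alone would also admit /f, θ, p/; [+voice] alone would also admit /ɣ, j, w/. No other single listed feature picks out exactly this set either, so fewer than two features will not do.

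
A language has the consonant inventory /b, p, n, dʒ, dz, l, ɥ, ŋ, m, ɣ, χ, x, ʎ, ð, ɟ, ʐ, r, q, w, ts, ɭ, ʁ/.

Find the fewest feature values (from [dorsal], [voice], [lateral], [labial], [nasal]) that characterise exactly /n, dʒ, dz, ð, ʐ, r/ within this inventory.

/n, dʒ, dz, ð, ʐ, r/ are all [+voice], [-lateral], [-labial], [-dorsal], and no other segment in the inventory matches all four values. Dropping any one of them over-generates: [-lateral, -labial, -dorsal] alone would also admit /ts/; [+voice, -labial, -dorsal] alone would also admit /l, ɭ/; [+voice, -lateral, -dorsal] alone would also admit /b, m/; [+voice, -lateral, -labial] alone would also admit /ŋ, ɣ, ɟ, ʁ/. No other combination of three listed features picks out exactly this set either, so fewer than four features will not do.

[+voice, -lateral, -labial, -dorsal]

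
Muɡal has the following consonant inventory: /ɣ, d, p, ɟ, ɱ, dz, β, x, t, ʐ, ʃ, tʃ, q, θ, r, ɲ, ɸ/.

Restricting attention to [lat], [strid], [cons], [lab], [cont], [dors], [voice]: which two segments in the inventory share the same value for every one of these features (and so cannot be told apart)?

ɲ, ɟ

/ɲ/ (palatal nasal) and /ɟ/ (voiced palatal stop) are both [−lateral], [−strident], [+consonantal], [−labial], [−continuant], [+dorsal], [+voice], so none of the listed features separates them. (They do differ in [sonorant] and [nasal], which are not among the given features.) Every other pair in the inventory differs on at least one listed feature.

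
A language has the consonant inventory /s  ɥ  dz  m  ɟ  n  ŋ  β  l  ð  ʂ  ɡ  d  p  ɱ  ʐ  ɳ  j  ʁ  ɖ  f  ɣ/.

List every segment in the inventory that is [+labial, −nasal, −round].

First, the [+labial] segments are /ɥ, m, β, p, ɱ, f/.
Among these, [−nasal] gives /ɥ, β, p, f/.
Within that set, [−round] leaves /β, p, f/.

β, p, f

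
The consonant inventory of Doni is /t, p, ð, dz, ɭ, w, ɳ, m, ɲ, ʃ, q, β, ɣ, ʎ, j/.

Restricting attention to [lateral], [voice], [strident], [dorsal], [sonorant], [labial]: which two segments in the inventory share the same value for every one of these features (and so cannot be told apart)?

/j/ (palatal glide) and /ɲ/ (palatal nasal) are both [−lateral], [+voice], [−strident], [+dorsal], [+sonorant], [−labial], so none of the listed features separates them. (They do differ in [nasal] and [continuant], which are not among the given features.) Every other pair in the inventory differs on at least one listed feature.

j, ɲ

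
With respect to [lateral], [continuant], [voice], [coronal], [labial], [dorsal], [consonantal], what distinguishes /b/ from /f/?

The two segments share [−lateral], [−coronal], [+labial], [−dorsal], [+consonantal]. The only features from the list on which they differ: /b/ is [+voice] while /f/ is [−voice]; /b/ is [−continuant] while /f/ is [+continuant].

[voice], [continuant]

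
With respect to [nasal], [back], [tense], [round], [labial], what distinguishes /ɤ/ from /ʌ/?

The two segments share [−nasal], [+back], [−round], [−labial]. The only feature from the list on which they differ: /ɤ/ is [+tense] while /ʌ/ is [−tense].

[tense]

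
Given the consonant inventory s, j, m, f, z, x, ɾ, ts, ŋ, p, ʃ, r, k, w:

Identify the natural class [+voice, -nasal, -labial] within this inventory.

j, z, ɾ, r

Checking each segment against [+voice], [-nasal], [-labial]: /j/ (palatal glide), /z/ (voiced alveolar fricative), /ɾ/ (alveolar tap), /r/ (alveolar trill) satisfy every feature; every other segment in the inventory fails at least one.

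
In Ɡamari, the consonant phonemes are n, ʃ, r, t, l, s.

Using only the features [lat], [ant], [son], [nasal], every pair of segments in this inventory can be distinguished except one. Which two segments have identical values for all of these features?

t, s

/t/ (voiceless alveolar stop) and /s/ (voiceless alveolar fricative) are both [−lateral], [+anterior], [−sonorant], [−nasal], so none of the listed features separates them. (They do differ in [continuant] and [strident], which are not among the given features.) Every other pair in the inventory differs on at least one listed feature.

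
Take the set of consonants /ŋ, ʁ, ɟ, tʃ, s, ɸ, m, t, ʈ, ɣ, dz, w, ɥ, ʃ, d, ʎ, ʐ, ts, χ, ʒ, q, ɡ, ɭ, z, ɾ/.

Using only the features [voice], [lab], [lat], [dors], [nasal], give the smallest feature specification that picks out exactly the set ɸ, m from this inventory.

[+lab, -dors]

Every target segment is [+labial], [-dorsal]; each remaining inventory member fails at least one of these. Each conjunct is needed — [-dorsal] alone would also admit /tʃ, s, t, ʈ, …/; [+labial] alone would also admit /w, ɥ/ — and no other single listed feature has exactly this extension, so two is the minimum.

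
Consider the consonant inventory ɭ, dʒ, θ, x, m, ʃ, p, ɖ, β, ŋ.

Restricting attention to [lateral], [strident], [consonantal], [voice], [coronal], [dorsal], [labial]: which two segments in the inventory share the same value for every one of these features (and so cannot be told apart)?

Both /β/ and /m/ are [-lateral], [-strident], [+consonantal], [+voice], [-coronal], [-dorsal], [+labial]. Since the list omits [sonorant], [nasal] and [continuant] — which do distinguish the voiced bilabial fricative from the bilabial nasal — this pair collapses; all other pairs remain distinct.

β, m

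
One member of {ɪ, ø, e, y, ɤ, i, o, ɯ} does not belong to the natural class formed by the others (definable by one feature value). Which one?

ɪ

The remaining segments after removing /ɪ/ share [+tense]; /ɪ/ (high front unrounded lax vowel) is [−tense]. For every other candidate removal, the leftover set fails to share any single feature value that the removed segment lacks.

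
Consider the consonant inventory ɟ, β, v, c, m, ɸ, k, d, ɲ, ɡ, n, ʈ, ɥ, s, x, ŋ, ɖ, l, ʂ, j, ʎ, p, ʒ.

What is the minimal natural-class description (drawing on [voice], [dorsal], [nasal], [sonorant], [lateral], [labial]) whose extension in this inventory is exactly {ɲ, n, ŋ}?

[+nasal, -labial]

The class [+nasal], [-labial] has exactly /ɲ, n, ŋ/ as its extension in this inventory. No smaller conjunction from the listed features achieves this: [-labial] alone would also admit /ɟ, c, k, d, …/; [+nasal] alone would also admit /m/; and checking the remaining single features turns up none with this extension.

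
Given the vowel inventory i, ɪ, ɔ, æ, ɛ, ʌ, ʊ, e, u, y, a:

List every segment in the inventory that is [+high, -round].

i, ɪ

Eliminate segments failing any feature: /ɔ, æ, ɛ, ʌ, e, a/ are [-high]; /ʊ, u, y/ are [+round]. The remaining /i, ɪ/ satisfy [+high], [-round].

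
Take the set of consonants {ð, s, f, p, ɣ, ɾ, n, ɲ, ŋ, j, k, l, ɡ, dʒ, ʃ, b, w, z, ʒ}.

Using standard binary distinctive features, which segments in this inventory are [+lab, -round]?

Checking each segment against [+labial], [-round]: /f/ (voiceless labiodental fricative), /p/ (voiceless bilabial stop), /b/ (voiced bilabial stop) satisfy every feature; every other segment in the inventory fails at least one.

f, p, b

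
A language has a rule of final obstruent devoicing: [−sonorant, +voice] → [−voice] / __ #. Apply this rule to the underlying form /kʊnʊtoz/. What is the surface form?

The only segment in the rule's environment that also matches [−sonorant, +voice] is /z/. Applying [−voice] turns the voiced alveolar fricative into /s/ (voiceless alveolar fricative), giving [kʊnʊtos].

[kʊnʊtos]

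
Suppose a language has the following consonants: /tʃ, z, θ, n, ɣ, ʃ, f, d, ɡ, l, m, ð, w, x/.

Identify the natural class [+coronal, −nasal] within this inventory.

Eliminate segments failing any feature: /n/ is [+nasal]; /ɣ, f, ɡ, m, w, x/ are [−coronal]. The remaining /tʃ, z, θ, ʃ, d, l, ð/ satisfy [+coronal], [−nasal].

tʃ, z, θ, ʃ, d, l, ð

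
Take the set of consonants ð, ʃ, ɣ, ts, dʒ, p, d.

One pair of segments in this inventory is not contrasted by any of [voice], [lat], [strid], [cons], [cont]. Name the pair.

/ɣ/ (voiced velar fricative) and /ð/ (voiced dental fricative) are both [+voice], [−lateral], [−strident], [+consonantal], [+continuant], so none of the listed features separates them. (They do differ in [coronal] and [dorsal], which are not among the given features.) Every other pair in the inventory differs on at least one listed feature.

ɣ, ð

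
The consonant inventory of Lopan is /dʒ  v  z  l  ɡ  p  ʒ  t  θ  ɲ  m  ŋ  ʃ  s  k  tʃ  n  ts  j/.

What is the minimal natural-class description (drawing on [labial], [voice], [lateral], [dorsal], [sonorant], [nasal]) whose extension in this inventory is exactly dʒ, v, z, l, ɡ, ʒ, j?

[+voice, -nasal]

Every target segment is [+voice], [-nasal]; each remaining inventory member fails at least one of these. Each conjunct is needed — [-nasal] alone would also admit /p, t, θ, ʃ, …/; [+voice] alone would also admit /ɲ, m, ŋ, n/ — and no other single listed feature has exactly this extension, so two is the minimum.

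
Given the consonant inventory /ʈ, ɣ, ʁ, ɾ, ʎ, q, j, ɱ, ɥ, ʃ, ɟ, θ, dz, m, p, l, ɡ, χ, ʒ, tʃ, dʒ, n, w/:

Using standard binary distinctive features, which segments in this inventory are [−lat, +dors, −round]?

Checking each segment against [−lateral], [+dorsal], [−round]: /ɣ/ (voiced velar fricative), /ʁ/ (voiced uvular fricative), /q/ (voiceless uvular stop), /j/ (palatal glide), /ɟ/ (voiced palatal stop), /ɡ/ (voiced velar stop), among others, satisfy every feature; every other segment in the inventory fails at least one.

ɣ, ʁ, q, j, ɟ, ɡ, χ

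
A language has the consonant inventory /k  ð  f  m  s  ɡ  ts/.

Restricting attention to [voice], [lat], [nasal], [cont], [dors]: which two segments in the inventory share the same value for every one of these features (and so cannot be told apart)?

Both /f/ and /s/ are [−voice], [−lateral], [−nasal], [+continuant], [−dorsal]. Since the list omits [labial] and [coronal] — which do distinguish the voiceless labiodental fricative from the voiceless alveolar fricative — this pair collapses; all other pairs remain distinct.

f, s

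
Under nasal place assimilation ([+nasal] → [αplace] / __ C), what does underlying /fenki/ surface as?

[feŋki]

The only nasal preceding a consonant is /n/ before /k/. /k/ is [+dorsal], so /n/ → /ŋ/, giving [feŋki].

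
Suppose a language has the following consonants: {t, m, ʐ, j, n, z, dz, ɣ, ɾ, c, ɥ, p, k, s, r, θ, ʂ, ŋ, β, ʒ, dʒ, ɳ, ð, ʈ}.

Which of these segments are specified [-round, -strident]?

Eliminate segments failing any feature: /ʐ, z, dz, s, ʂ, ʒ, dʒ/ are [+strident]; /ɥ/ is [+round]. The remaining /t, m, j, n, ɣ, ɾ, c, p, k, r, θ, ŋ, β, ɳ, ð, ʈ/ satisfy [-round], [-strident].

t, m, j, n, ɣ, ɾ, c, p, k, r, θ, ŋ, β, ɳ, ð, ʈ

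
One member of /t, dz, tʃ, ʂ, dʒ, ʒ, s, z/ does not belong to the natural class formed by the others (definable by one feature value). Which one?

t

The remaining segments after removing /t/ share [+strident]; /t/ (voiceless alveolar stop) is [−strident]. For every other candidate removal, the leftover set fails to share any single feature value that the removed segment lacks.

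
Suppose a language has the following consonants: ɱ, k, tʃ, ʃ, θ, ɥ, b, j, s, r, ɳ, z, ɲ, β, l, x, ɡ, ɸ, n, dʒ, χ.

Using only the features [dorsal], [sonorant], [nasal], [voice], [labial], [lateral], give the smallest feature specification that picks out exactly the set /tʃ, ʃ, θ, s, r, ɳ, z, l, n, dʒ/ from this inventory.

/tʃ, ʃ, θ, s, r, ɳ, z, l, n, dʒ/ are all [−labial], [−dorsal], and no other segment in the inventory matches both values. Dropping any one of them over-generates: [−dorsal] alone would also admit /ɱ, b, β, ɸ/; [−labial] alone would also admit /k, j, ɲ, x, …/. No other single listed feature picks out exactly this set either, so fewer than two features will not do.

[−labial, −dorsal]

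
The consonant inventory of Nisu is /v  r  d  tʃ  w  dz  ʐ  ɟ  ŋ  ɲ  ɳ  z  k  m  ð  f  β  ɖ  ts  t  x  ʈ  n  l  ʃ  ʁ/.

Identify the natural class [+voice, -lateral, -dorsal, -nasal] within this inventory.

Checking each segment against [+voice], [-lateral], [-dorsal], [-nasal]: /v/ (voiced labiodental fricative), /r/ (alveolar trill), /d/ (voiced alveolar stop), /dz/ (voiced alveolar affricate), /ʐ/ (voiced retroflex fricative), /z/ (voiced alveolar fricative), among others, satisfy every feature; every other segment in the inventory fails at least one.

v, r, d, dz, ʐ, z, ð, β, ɖ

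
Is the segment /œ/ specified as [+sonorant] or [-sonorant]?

/œ/ is the mid front rounded lax vowel. The feature [sonorant] marks segments produced without turbulent airflow (nasals, liquids, glides, vowels); /œ/ has this property, so it is [+sonorant].

[+sonorant]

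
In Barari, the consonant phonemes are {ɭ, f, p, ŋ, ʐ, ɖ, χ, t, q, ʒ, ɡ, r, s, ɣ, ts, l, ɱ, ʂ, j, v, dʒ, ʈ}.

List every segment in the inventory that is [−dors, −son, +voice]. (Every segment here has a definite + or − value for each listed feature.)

ʐ, ɖ, ʒ, v, dʒ

Among the inventory, the [−dorsal] segments are /ɭ, f, p, ʐ, ɖ, t, ʒ, r, s, ts, l, ɱ, ʂ, v, dʒ, ʈ/.
Within that set, [−sonorant] gives /f, p, ʐ, ɖ, t, ʒ, s, ts, ʂ, v, dʒ, ʈ/.
Of those, [+voice] leaves /ʐ, ɖ, ʒ, v, dʒ/.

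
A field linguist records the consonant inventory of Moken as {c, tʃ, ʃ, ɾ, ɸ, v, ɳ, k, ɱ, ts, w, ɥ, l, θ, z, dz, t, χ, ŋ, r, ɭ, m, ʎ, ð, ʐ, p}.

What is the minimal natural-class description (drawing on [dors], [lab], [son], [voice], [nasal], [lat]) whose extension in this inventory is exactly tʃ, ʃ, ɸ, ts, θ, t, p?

[−voice, −dors]

/tʃ, ʃ, ɸ, ts, θ, t, p/ are all [−voice], [−dorsal], and no other segment in the inventory matches both values. Dropping any one of them over-generates: [−dorsal] alone would also admit /ɾ, v, ɳ, ɱ, …/; [−voice] alone would also admit /c, k, χ/. No other single listed feature picks out exactly this set either, so fewer than two features will not do.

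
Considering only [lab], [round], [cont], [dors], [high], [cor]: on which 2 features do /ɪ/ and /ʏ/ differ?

The two segments share [+continuant], [+dorsal], [+high], [−coronal]. The only features from the list on which they differ: /ɪ/ is [−labial] while /ʏ/ is [+labial]; /ɪ/ is [−round] while /ʏ/ is [+round].

[labial], [round]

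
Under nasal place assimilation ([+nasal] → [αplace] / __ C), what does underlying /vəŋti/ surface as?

[vənti]

The only nasal preceding a consonant is /ŋ/ before /t/. /t/ is [+coronal], so /ŋ/ → /n/, giving [vənti].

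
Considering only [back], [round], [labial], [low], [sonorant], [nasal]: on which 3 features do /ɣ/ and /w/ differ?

The two segments share [+back], [-low], [-nasal]. The only features from the list on which they differ: /ɣ/ is [-sonorant] while /w/ is [+sonorant]; /ɣ/ is [-labial] while /w/ is [+labial]; /ɣ/ is [-round] while /w/ is [+round].

[sonorant], [labial], [round]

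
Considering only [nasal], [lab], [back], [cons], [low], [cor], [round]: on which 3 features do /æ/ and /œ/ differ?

[labial], [round], [low]

/æ/ is the low front unrounded vowel and /œ/ is the mid front rounded lax vowel. Both are [-nasal], [-back], [-consonantal], [-coronal]. /æ/ is [-labial] while /œ/ is [+labial]; /æ/ is [-round] while /œ/ is [+round]; /æ/ is [+low] while /œ/ is [-low], so the distinguishing features are [labial], [round], [low].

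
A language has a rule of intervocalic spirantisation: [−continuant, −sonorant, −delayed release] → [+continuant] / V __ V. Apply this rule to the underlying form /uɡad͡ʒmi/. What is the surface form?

The only segment in the rule's environment that also matches [−continuant, −sonorant, −delayed release] is /ɡ/. Applying [+continuant] turns the voiced velar stop into /ɣ/ (voiced velar fricative), giving [uɣad͡ʒmi].

[uɣad͡ʒmi]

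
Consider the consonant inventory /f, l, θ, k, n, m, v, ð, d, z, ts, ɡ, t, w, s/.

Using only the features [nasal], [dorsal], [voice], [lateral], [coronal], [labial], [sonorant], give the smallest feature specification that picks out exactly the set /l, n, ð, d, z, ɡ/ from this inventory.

/l, n, ð, d, z, ɡ/ are all [+voice], [-labial], and no other segment in the inventory matches both values. Dropping any one of them over-generates: [-labial] alone would also admit /θ, k, ts, t, …/; [+voice] alone would also admit /m, v, w/. No other single listed feature picks out exactly this set either, so fewer than two features will not do.

[+voice, -labial]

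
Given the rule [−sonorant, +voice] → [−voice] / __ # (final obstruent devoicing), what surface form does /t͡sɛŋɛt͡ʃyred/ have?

/d/ satisfies [−sonorant, +voice] and sits in __ #. The [−voice] counterpart of the voiced alveolar stop is /t/. Other segments in /t͡sɛŋɛt͡ʃyred/ either fail the structural description or are not in the environment, so the surface form is [t͡sɛŋɛt͡ʃyret].

[t͡sɛŋɛt͡ʃyret]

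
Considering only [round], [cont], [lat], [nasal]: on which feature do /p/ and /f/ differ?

/p/ (voiceless bilabial stop) and /f/ (voiceless labiodental fricative) agree on [−round], [−lateral], [−nasal]. They differ on [continuant] (/p/ [−], /f/ [+]).

[continuant]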